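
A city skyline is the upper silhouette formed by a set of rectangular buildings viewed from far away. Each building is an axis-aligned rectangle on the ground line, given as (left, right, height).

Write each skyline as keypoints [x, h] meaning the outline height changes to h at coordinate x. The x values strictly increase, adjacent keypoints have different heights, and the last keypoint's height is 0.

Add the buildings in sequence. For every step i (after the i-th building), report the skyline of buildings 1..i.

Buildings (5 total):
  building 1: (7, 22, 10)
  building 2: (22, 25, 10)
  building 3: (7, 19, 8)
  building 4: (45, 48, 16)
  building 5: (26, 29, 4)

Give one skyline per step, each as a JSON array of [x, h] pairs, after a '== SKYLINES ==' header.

== SKYLINES ==
[[7,10],[22,0]]
[[7,10],[25,0]]
[[7,10],[25,0]]
[[7,10],[25,0],[45,16],[48,0]]
[[7,10],[25,0],[26,4],[29,0],[45,16],[48,0]]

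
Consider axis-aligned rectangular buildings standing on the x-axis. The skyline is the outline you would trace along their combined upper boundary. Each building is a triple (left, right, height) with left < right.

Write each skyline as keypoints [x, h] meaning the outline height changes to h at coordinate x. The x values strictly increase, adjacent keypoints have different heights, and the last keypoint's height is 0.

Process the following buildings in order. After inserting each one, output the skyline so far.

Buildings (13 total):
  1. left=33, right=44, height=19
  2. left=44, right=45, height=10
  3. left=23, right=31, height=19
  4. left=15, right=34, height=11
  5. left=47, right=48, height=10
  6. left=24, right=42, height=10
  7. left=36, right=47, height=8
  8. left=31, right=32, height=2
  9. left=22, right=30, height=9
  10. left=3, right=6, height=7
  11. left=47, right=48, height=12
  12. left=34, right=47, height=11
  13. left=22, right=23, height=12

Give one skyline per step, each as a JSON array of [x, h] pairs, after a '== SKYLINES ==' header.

== SKYLINES ==
[[33,19],[44,0]]
[[33,19],[44,10],[45,0]]
[[23,19],[31,0],[33,19],[44,10],[45,0]]
[[15,11],[23,19],[31,11],[33,19],[44,10],[45,0]]
[[15,11],[23,19],[31,11],[33,19],[44,10],[45,0],[47,10],[48,0]]
[[15,11],[23,19],[31,11],[33,19],[44,10],[45,0],[47,10],[48,0]]
[[15,11],[23,19],[31,11],[33,19],[44,10],[45,8],[47,10],[48,0]]
[[15,11],[23,19],[31,11],[33,19],[44,10],[45,8],[47,10],[48,0]]
[[15,11],[23,19],[31,11],[33,19],[44,10],[45,8],[47,10],[48,0]]
[[3,7],[6,0],[15,11],[23,19],[31,11],[33,19],[44,10],[45,8],[47,10],[48,0]]
[[3,7],[6,0],[15,11],[23,19],[31,11],[33,19],[44,10],[45,8],[47,12],[48,0]]
[[3,7],[6,0],[15,11],[23,19],[31,11],[33,19],[44,11],[47,12],[48,0]]
[[3,7],[6,0],[15,11],[22,12],[23,19],[31,11],[33,19],[44,11],[47,12],[48,0]]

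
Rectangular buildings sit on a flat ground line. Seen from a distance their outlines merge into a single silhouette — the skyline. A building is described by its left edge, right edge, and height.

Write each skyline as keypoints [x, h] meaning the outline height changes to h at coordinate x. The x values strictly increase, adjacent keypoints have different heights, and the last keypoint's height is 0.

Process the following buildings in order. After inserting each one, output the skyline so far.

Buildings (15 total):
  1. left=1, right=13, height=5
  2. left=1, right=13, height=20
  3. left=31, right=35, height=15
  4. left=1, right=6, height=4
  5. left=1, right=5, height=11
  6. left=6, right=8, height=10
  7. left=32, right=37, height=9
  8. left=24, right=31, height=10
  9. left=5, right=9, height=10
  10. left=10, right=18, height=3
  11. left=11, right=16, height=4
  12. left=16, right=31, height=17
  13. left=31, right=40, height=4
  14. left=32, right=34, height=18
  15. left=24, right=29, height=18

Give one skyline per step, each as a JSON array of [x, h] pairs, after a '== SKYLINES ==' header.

== SKYLINES ==
[[1,5],[13,0]]
[[1,20],[13,0]]
[[1,20],[13,0],[31,15],[35,0]]
[[1,20],[13,0],[31,15],[35,0]]
[[1,20],[13,0],[31,15],[35,0]]
[[1,20],[13,0],[31,15],[35,0]]
[[1,20],[13,0],[31,15],[35,9],[37,0]]
[[1,20],[13,0],[24,10],[31,15],[35,9],[37,0]]
[[1,20],[13,0],[24,10],[31,15],[35,9],[37,0]]
[[1,20],[13,3],[18,0],[24,10],[31,15],[35,9],[37,0]]
[[1,20],[13,4],[16,3],[18,0],[24,10],[31,15],[35,9],[37,0]]
[[1,20],[13,4],[16,17],[31,15],[35,9],[37,0]]
[[1,20],[13,4],[16,17],[31,15],[35,9],[37,4],[40,0]]
[[1,20],[13,4],[16,17],[31,15],[32,18],[34,15],[35,9],[37,4],[40,0]]
[[1,20],[13,4],[16,17],[24,18],[29,17],[31,15],[32,18],[34,15],[35,9],[37,4],[40,0]]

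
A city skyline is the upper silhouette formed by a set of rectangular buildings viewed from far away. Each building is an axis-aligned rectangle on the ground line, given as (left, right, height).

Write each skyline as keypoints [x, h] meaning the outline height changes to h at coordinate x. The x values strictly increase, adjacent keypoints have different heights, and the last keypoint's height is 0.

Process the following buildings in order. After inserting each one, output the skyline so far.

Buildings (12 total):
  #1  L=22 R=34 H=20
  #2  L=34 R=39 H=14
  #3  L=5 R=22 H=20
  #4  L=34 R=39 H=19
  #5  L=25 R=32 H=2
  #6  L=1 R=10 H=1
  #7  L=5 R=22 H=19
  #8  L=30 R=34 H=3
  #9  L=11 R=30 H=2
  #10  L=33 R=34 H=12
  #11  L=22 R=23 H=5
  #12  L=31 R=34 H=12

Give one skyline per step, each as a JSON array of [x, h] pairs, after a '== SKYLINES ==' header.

== SKYLINES ==
[[22,20],[34,0]]
[[22,20],[34,14],[39,0]]
[[5,20],[34,14],[39,0]]
[[5,20],[34,19],[39,0]]
[[5,20],[34,19],[39,0]]
[[1,1],[5,20],[34,19],[39,0]]
[[1,1],[5,20],[34,19],[39,0]]
[[1,1],[5,20],[34,19],[39,0]]
[[1,1],[5,20],[34,19],[39,0]]
[[1,1],[5,20],[34,19],[39,0]]
[[1,1],[5,20],[34,19],[39,0]]
[[1,1],[5,20],[34,19],[39,0]]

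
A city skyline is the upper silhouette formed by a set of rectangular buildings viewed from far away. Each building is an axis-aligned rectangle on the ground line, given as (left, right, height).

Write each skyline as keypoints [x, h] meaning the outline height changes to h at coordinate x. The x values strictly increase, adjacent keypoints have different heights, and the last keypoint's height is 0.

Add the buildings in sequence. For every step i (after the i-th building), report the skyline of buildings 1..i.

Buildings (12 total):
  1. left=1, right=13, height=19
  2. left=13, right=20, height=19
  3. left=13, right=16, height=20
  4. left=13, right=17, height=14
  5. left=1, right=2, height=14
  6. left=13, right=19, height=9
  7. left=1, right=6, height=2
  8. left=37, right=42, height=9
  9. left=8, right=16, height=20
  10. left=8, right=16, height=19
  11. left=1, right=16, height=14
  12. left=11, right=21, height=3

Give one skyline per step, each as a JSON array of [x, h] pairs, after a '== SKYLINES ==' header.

== SKYLINES ==
[[1,19],[13,0]]
[[1,19],[20,0]]
[[1,19],[13,20],[16,19],[20,0]]
[[1,19],[13,20],[16,19],[20,0]]
[[1,19],[13,20],[16,19],[20,0]]
[[1,19],[13,20],[16,19],[20,0]]
[[1,19],[13,20],[16,19],[20,0]]
[[1,19],[13,20],[16,19],[20,0],[37,9],[42,0]]
[[1,19],[8,20],[16,19],[20,0],[37,9],[42,0]]
[[1,19],[8,20],[16,19],[20,0],[37,9],[42,0]]
[[1,19],[8,20],[16,19],[20,0],[37,9],[42,0]]
[[1,19],[8,20],[16,19],[20,3],[21,0],[37,9],[42,0]]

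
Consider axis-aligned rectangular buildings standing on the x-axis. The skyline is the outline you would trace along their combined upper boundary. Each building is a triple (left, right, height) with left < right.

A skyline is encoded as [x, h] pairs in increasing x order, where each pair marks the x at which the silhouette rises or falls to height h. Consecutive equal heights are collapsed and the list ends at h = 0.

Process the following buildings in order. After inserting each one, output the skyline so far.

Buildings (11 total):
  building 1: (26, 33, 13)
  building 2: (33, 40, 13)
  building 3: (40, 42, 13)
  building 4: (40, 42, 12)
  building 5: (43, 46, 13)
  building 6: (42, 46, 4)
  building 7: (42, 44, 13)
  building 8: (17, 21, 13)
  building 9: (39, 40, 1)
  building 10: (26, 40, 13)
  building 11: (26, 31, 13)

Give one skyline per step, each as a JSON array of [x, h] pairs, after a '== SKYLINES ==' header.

== SKYLINES ==
[[26,13],[33,0]]
[[26,13],[40,0]]
[[26,13],[42,0]]
[[26,13],[42,0]]
[[26,13],[42,0],[43,13],[46,0]]
[[26,13],[42,4],[43,13],[46,0]]
[[26,13],[46,0]]
[[17,13],[21,0],[26,13],[46,0]]
[[17,13],[21,0],[26,13],[46,0]]
[[17,13],[21,0],[26,13],[46,0]]
[[17,13],[21,0],[26,13],[46,0]]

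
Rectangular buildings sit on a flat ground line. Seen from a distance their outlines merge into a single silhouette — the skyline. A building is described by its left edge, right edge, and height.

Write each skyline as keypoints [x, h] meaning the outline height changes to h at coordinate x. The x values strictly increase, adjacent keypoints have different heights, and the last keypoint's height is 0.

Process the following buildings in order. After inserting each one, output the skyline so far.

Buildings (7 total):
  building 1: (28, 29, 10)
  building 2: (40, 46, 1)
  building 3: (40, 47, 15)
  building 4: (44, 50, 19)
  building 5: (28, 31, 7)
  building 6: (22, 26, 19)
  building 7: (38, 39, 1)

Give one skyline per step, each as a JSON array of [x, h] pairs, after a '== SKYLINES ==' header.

== SKYLINES ==
[[28,10],[29,0]]
[[28,10],[29,0],[40,1],[46,0]]
[[28,10],[29,0],[40,15],[47,0]]
[[28,10],[29,0],[40,15],[44,19],[50,0]]
[[28,10],[29,7],[31,0],[40,15],[44,19],[50,0]]
[[22,19],[26,0],[28,10],[29,7],[31,0],[40,15],[44,19],[50,0]]
[[22,19],[26,0],[28,10],[29,7],[31,0],[38,1],[39,0],[40,15],[44,19],[50,0]]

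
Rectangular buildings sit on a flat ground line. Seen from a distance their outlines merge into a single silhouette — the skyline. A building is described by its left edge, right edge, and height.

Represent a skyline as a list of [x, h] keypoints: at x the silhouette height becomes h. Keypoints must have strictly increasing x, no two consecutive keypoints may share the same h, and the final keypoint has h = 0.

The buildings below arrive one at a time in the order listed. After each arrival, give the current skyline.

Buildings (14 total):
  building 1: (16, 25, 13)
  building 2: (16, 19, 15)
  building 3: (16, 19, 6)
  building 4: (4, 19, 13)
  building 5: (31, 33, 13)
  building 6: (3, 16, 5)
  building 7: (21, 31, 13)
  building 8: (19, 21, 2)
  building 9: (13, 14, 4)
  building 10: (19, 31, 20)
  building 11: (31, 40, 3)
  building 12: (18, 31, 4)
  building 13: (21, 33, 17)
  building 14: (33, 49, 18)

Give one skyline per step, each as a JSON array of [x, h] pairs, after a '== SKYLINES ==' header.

== SKYLINES ==
[[16,13],[25,0]]
[[16,15],[19,13],[25,0]]
[[16,15],[19,13],[25,0]]
[[4,13],[16,15],[19,13],[25,0]]
[[4,13],[16,15],[19,13],[25,0],[31,13],[33,0]]
[[3,5],[4,13],[16,15],[19,13],[25,0],[31,13],[33,0]]
[[3,5],[4,13],[16,15],[19,13],[33,0]]
[[3,5],[4,13],[16,15],[19,13],[33,0]]
[[3,5],[4,13],[16,15],[19,13],[33,0]]
[[3,5],[4,13],[16,15],[19,20],[31,13],[33,0]]
[[3,5],[4,13],[16,15],[19,20],[31,13],[33,3],[40,0]]
[[3,5],[4,13],[16,15],[19,20],[31,13],[33,3],[40,0]]
[[3,5],[4,13],[16,15],[19,20],[31,17],[33,3],[40,0]]
[[3,5],[4,13],[16,15],[19,20],[31,17],[33,18],[49,0]]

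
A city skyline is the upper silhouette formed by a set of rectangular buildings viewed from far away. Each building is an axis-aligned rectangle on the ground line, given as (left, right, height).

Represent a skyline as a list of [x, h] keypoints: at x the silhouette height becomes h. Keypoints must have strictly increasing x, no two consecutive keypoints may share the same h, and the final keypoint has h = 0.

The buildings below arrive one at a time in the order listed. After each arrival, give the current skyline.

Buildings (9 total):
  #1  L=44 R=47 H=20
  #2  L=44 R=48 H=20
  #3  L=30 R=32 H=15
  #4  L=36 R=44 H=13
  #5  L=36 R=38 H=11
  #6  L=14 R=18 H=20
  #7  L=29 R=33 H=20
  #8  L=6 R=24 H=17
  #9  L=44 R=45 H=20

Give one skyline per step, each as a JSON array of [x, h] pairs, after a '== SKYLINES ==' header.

== SKYLINES ==
[[44,20],[47,0]]
[[44,20],[48,0]]
[[30,15],[32,0],[44,20],[48,0]]
[[30,15],[32,0],[36,13],[44,20],[48,0]]
[[30,15],[32,0],[36,13],[44,20],[48,0]]
[[14,20],[18,0],[30,15],[32,0],[36,13],[44,20],[48,0]]
[[14,20],[18,0],[29,20],[33,0],[36,13],[44,20],[48,0]]
[[6,17],[14,20],[18,17],[24,0],[29,20],[33,0],[36,13],[44,20],[48,0]]
[[6,17],[14,20],[18,17],[24,0],[29,20],[33,0],[36,13],[44,20],[48,0]]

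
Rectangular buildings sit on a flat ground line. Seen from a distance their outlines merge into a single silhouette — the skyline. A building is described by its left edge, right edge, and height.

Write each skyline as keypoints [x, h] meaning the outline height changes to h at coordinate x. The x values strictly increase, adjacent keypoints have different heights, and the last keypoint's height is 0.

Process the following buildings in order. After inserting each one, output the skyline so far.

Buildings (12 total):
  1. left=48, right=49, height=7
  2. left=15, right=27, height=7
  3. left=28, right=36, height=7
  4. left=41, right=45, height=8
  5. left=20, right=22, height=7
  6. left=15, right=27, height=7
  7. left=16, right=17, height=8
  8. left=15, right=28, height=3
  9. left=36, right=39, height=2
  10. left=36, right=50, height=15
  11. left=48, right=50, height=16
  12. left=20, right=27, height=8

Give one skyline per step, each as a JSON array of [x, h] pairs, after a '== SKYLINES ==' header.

== SKYLINES ==
[[48,7],[49,0]]
[[15,7],[27,0],[48,7],[49,0]]
[[15,7],[27,0],[28,7],[36,0],[48,7],[49,0]]
[[15,7],[27,0],[28,7],[36,0],[41,8],[45,0],[48,7],[49,0]]
[[15,7],[27,0],[28,7],[36,0],[41,8],[45,0],[48,7],[49,0]]
[[15,7],[27,0],[28,7],[36,0],[41,8],[45,0],[48,7],[49,0]]
[[15,7],[16,8],[17,7],[27,0],[28,7],[36,0],[41,8],[45,0],[48,7],[49,0]]
[[15,7],[16,8],[17,7],[27,3],[28,7],[36,0],[41,8],[45,0],[48,7],[49,0]]
[[15,7],[16,8],[17,7],[27,3],[28,7],[36,2],[39,0],[41,8],[45,0],[48,7],[49,0]]
[[15,7],[16,8],[17,7],[27,3],[28,7],[36,15],[50,0]]
[[15,7],[16,8],[17,7],[27,3],[28,7],[36,15],[48,16],[50,0]]
[[15,7],[16,8],[17,7],[20,8],[27,3],[28,7],[36,15],[48,16],[50,0]]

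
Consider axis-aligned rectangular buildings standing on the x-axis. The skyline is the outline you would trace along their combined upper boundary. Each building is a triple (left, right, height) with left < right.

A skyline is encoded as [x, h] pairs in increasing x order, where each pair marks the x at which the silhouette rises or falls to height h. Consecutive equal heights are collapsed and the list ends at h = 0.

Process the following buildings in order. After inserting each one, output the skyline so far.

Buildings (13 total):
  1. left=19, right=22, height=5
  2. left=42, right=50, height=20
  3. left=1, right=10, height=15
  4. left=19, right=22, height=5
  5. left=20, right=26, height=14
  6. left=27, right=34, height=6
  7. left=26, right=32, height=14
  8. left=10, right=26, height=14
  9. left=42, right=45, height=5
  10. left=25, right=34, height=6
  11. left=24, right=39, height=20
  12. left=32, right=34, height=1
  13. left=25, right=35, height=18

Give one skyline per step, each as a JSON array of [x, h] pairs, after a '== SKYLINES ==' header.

== SKYLINES ==
[[19,5],[22,0]]
[[19,5],[22,0],[42,20],[50,0]]
[[1,15],[10,0],[19,5],[22,0],[42,20],[50,0]]
[[1,15],[10,0],[19,5],[22,0],[42,20],[50,0]]
[[1,15],[10,0],[19,5],[20,14],[26,0],[42,20],[50,0]]
[[1,15],[10,0],[19,5],[20,14],[26,0],[27,6],[34,0],[42,20],[50,0]]
[[1,15],[10,0],[19,5],[20,14],[32,6],[34,0],[42,20],[50,0]]
[[1,15],[10,14],[32,6],[34,0],[42,20],[50,0]]
[[1,15],[10,14],[32,6],[34,0],[42,20],[50,0]]
[[1,15],[10,14],[32,6],[34,0],[42,20],[50,0]]
[[1,15],[10,14],[24,20],[39,0],[42,20],[50,0]]
[[1,15],[10,14],[24,20],[39,0],[42,20],[50,0]]
[[1,15],[10,14],[24,20],[39,0],[42,20],[50,0]]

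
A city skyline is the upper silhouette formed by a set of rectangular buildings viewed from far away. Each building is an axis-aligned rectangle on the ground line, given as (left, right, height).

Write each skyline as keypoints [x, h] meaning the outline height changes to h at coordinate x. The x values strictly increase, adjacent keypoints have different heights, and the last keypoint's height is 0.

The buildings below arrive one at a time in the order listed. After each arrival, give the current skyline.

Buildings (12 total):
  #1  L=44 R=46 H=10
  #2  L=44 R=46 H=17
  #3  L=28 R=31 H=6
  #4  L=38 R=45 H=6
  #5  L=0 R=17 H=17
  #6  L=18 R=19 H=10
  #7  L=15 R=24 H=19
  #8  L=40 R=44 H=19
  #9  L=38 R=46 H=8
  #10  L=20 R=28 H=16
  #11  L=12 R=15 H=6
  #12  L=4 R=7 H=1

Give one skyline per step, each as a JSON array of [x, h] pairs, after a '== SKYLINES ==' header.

== SKYLINES ==
[[44,10],[46,0]]
[[44,17],[46,0]]
[[28,6],[31,0],[44,17],[46,0]]
[[28,6],[31,0],[38,6],[44,17],[46,0]]
[[0,17],[17,0],[28,6],[31,0],[38,6],[44,17],[46,0]]
[[0,17],[17,0],[18,10],[19,0],[28,6],[31,0],[38,6],[44,17],[46,0]]
[[0,17],[15,19],[24,0],[28,6],[31,0],[38,6],[44,17],[46,0]]
[[0,17],[15,19],[24,0],[28,6],[31,0],[38,6],[40,19],[44,17],[46,0]]
[[0,17],[15,19],[24,0],[28,6],[31,0],[38,8],[40,19],[44,17],[46,0]]
[[0,17],[15,19],[24,16],[28,6],[31,0],[38,8],[40,19],[44,17],[46,0]]
[[0,17],[15,19],[24,16],[28,6],[31,0],[38,8],[40,19],[44,17],[46,0]]
[[0,17],[15,19],[24,16],[28,6],[31,0],[38,8],[40,19],[44,17],[46,0]]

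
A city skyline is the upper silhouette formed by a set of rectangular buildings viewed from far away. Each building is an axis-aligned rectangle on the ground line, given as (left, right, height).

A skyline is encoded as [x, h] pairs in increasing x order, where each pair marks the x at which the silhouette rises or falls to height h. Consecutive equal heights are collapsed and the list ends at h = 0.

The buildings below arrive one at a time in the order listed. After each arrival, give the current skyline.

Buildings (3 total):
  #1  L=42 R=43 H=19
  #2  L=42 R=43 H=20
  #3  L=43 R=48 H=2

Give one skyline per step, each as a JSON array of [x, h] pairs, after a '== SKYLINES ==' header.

== SKYLINES ==
[[42,19],[43,0]]
[[42,20],[43,0]]
[[42,20],[43,2],[48,0]]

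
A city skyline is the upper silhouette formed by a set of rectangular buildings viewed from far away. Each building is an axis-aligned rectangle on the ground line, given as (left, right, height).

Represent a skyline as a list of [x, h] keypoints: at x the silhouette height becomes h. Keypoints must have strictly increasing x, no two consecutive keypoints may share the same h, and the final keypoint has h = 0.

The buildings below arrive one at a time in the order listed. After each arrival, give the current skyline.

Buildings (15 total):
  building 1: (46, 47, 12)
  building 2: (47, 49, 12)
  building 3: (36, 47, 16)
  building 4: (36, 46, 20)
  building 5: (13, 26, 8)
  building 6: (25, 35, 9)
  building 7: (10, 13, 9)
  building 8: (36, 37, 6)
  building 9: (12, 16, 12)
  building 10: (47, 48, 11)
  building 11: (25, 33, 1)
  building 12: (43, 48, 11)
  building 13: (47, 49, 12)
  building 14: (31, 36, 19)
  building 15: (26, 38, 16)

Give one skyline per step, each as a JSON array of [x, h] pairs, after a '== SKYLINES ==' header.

== SKYLINES ==
[[46,12],[47,0]]
[[46,12],[49,0]]
[[36,16],[47,12],[49,0]]
[[36,20],[46,16],[47,12],[49,0]]
[[13,8],[26,0],[36,20],[46,16],[47,12],[49,0]]
[[13,8],[25,9],[35,0],[36,20],[46,16],[47,12],[49,0]]
[[10,9],[13,8],[25,9],[35,0],[36,20],[46,16],[47,12],[49,0]]
[[10,9],[13,8],[25,9],[35,0],[36,20],[46,16],[47,12],[49,0]]
[[10,9],[12,12],[16,8],[25,9],[35,0],[36,20],[46,16],[47,12],[49,0]]
[[10,9],[12,12],[16,8],[25,9],[35,0],[36,20],[46,16],[47,12],[49,0]]
[[10,9],[12,12],[16,8],[25,9],[35,0],[36,20],[46,16],[47,12],[49,0]]
[[10,9],[12,12],[16,8],[25,9],[35,0],[36,20],[46,16],[47,12],[49,0]]
[[10,9],[12,12],[16,8],[25,9],[35,0],[36,20],[46,16],[47,12],[49,0]]
[[10,9],[12,12],[16,8],[25,9],[31,19],[36,20],[46,16],[47,12],[49,0]]
[[10,9],[12,12],[16,8],[25,9],[26,16],[31,19],[36,20],[46,16],[47,12],[49,0]]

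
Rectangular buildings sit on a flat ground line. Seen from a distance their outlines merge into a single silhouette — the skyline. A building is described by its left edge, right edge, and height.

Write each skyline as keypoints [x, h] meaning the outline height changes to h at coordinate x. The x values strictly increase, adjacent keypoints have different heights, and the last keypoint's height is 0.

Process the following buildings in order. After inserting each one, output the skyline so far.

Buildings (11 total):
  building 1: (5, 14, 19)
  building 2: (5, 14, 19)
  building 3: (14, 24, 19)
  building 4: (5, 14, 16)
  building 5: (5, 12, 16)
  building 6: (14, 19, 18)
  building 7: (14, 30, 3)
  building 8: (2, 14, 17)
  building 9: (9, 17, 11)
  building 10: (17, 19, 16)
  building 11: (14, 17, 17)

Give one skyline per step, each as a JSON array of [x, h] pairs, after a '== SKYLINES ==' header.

== SKYLINES ==
[[5,19],[14,0]]
[[5,19],[14,0]]
[[5,19],[24,0]]
[[5,19],[24,0]]
[[5,19],[24,0]]
[[5,19],[24,0]]
[[5,19],[24,3],[30,0]]
[[2,17],[5,19],[24,3],[30,0]]
[[2,17],[5,19],[24,3],[30,0]]
[[2,17],[5,19],[24,3],[30,0]]
[[2,17],[5,19],[24,3],[30,0]]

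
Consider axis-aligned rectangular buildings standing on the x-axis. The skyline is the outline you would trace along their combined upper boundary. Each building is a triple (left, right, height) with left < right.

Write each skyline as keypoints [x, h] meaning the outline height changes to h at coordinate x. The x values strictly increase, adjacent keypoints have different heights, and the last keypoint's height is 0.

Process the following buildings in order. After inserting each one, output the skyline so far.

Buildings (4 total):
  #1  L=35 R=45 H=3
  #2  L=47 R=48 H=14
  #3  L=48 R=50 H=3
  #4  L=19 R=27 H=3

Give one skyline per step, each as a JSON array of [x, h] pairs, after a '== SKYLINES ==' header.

== SKYLINES ==
[[35,3],[45,0]]
[[35,3],[45,0],[47,14],[48,0]]
[[35,3],[45,0],[47,14],[48,3],[50,0]]
[[19,3],[27,0],[35,3],[45,0],[47,14],[48,3],[50,0]]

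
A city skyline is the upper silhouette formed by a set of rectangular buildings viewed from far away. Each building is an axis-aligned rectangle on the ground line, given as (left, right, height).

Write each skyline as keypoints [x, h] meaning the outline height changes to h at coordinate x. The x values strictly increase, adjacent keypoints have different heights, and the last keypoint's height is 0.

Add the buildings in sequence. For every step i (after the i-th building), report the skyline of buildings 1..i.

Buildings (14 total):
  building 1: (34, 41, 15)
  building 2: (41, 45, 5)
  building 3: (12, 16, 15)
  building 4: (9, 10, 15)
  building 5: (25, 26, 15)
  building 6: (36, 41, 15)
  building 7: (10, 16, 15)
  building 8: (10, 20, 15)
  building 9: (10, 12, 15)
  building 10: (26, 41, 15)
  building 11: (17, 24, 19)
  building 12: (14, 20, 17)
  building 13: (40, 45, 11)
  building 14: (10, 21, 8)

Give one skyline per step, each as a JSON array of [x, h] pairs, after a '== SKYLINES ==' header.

== SKYLINES ==
[[34,15],[41,0]]
[[34,15],[41,5],[45,0]]
[[12,15],[16,0],[34,15],[41,5],[45,0]]
[[9,15],[10,0],[12,15],[16,0],[34,15],[41,5],[45,0]]
[[9,15],[10,0],[12,15],[16,0],[25,15],[26,0],[34,15],[41,5],[45,0]]
[[9,15],[10,0],[12,15],[16,0],[25,15],[26,0],[34,15],[41,5],[45,0]]
[[9,15],[16,0],[25,15],[26,0],[34,15],[41,5],[45,0]]
[[9,15],[20,0],[25,15],[26,0],[34,15],[41,5],[45,0]]
[[9,15],[20,0],[25,15],[26,0],[34,15],[41,5],[45,0]]
[[9,15],[20,0],[25,15],[41,5],[45,0]]
[[9,15],[17,19],[24,0],[25,15],[41,5],[45,0]]
[[9,15],[14,17],[17,19],[24,0],[25,15],[41,5],[45,0]]
[[9,15],[14,17],[17,19],[24,0],[25,15],[41,11],[45,0]]
[[9,15],[14,17],[17,19],[24,0],[25,15],[41,11],[45,0]]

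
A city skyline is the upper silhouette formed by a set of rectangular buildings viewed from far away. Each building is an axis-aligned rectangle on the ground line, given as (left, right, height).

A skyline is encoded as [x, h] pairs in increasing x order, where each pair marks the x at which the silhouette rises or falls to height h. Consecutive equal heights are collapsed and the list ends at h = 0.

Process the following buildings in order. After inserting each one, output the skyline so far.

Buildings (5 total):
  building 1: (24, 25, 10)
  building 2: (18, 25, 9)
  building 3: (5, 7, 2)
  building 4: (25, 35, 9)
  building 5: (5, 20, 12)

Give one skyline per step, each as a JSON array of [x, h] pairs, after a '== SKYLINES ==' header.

== SKYLINES ==
[[24,10],[25,0]]
[[18,9],[24,10],[25,0]]
[[5,2],[7,0],[18,9],[24,10],[25,0]]
[[5,2],[7,0],[18,9],[24,10],[25,9],[35,0]]
[[5,12],[20,9],[24,10],[25,9],[35,0]]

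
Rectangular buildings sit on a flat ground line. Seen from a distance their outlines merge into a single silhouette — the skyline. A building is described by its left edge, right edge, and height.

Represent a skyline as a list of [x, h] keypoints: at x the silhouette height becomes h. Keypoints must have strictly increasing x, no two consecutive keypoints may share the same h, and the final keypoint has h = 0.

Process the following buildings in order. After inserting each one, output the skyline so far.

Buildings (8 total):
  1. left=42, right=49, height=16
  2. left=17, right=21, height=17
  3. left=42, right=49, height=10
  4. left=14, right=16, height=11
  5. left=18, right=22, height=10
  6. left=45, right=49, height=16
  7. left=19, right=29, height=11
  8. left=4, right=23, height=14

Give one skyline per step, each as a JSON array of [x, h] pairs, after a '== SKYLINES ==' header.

== SKYLINES ==
[[42,16],[49,0]]
[[17,17],[21,0],[42,16],[49,0]]
[[17,17],[21,0],[42,16],[49,0]]
[[14,11],[16,0],[17,17],[21,0],[42,16],[49,0]]
[[14,11],[16,0],[17,17],[21,10],[22,0],[42,16],[49,0]]
[[14,11],[16,0],[17,17],[21,10],[22,0],[42,16],[49,0]]
[[14,11],[16,0],[17,17],[21,11],[29,0],[42,16],[49,0]]
[[4,14],[17,17],[21,14],[23,11],[29,0],[42,16],[49,0]]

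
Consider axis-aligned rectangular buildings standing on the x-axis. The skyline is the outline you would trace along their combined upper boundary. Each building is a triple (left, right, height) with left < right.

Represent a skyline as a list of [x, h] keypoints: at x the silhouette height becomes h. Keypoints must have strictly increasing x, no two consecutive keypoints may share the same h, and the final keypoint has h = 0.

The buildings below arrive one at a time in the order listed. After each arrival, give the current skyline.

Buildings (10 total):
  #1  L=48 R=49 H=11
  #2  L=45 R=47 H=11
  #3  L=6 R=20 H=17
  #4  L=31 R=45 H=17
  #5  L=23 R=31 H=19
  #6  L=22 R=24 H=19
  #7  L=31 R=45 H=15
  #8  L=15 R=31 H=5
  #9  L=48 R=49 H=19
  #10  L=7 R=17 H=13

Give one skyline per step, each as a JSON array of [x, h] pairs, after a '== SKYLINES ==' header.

== SKYLINES ==
[[48,11],[49,0]]
[[45,11],[47,0],[48,11],[49,0]]
[[6,17],[20,0],[45,11],[47,0],[48,11],[49,0]]
[[6,17],[20,0],[31,17],[45,11],[47,0],[48,11],[49,0]]
[[6,17],[20,0],[23,19],[31,17],[45,11],[47,0],[48,11],[49,0]]
[[6,17],[20,0],[22,19],[31,17],[45,11],[47,0],[48,11],[49,0]]
[[6,17],[20,0],[22,19],[31,17],[45,11],[47,0],[48,11],[49,0]]
[[6,17],[20,5],[22,19],[31,17],[45,11],[47,0],[48,11],[49,0]]
[[6,17],[20,5],[22,19],[31,17],[45,11],[47,0],[48,19],[49,0]]
[[6,17],[20,5],[22,19],[31,17],[45,11],[47,0],[48,19],[49,0]]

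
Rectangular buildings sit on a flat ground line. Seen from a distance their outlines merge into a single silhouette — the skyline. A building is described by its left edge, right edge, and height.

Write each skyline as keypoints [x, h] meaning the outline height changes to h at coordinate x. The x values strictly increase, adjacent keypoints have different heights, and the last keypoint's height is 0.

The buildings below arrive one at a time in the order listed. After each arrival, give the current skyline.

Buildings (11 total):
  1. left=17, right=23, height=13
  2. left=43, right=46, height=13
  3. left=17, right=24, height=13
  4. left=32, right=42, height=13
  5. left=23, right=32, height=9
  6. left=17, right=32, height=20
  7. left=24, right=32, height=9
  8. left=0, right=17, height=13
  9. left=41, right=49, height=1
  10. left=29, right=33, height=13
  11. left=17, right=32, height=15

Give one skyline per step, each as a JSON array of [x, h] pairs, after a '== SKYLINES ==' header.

== SKYLINES ==
[[17,13],[23,0]]
[[17,13],[23,0],[43,13],[46,0]]
[[17,13],[24,0],[43,13],[46,0]]
[[17,13],[24,0],[32,13],[42,0],[43,13],[46,0]]
[[17,13],[24,9],[32,13],[42,0],[43,13],[46,0]]
[[17,20],[32,13],[42,0],[43,13],[46,0]]
[[17,20],[32,13],[42,0],[43,13],[46,0]]
[[0,13],[17,20],[32,13],[42,0],[43,13],[46,0]]
[[0,13],[17,20],[32,13],[42,1],[43,13],[46,1],[49,0]]
[[0,13],[17,20],[32,13],[42,1],[43,13],[46,1],[49,0]]
[[0,13],[17,20],[32,13],[42,1],[43,13],[46,1],[49,0]]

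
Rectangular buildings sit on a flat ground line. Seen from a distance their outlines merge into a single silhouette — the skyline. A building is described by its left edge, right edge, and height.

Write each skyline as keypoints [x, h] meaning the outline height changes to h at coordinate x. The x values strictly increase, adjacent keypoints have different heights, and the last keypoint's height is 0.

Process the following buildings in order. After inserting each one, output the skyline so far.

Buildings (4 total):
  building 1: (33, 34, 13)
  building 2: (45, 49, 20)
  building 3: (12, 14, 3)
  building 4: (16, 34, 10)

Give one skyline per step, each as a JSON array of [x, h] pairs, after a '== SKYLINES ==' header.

== SKYLINES ==
[[33,13],[34,0]]
[[33,13],[34,0],[45,20],[49,0]]
[[12,3],[14,0],[33,13],[34,0],[45,20],[49,0]]
[[12,3],[14,0],[16,10],[33,13],[34,0],[45,20],[49,0]]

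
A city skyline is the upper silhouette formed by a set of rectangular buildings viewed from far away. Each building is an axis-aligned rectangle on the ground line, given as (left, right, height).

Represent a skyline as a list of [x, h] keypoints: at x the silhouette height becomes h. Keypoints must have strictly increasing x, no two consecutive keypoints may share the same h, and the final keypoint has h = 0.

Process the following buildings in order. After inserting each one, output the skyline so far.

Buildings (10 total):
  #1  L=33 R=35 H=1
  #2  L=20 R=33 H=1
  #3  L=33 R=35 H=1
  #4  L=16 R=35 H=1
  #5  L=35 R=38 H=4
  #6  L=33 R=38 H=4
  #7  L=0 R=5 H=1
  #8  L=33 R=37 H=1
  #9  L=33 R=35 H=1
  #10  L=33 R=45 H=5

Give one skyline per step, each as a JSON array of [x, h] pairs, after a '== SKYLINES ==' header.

== SKYLINES ==
[[33,1],[35,0]]
[[20,1],[35,0]]
[[20,1],[35,0]]
[[16,1],[35,0]]
[[16,1],[35,4],[38,0]]
[[16,1],[33,4],[38,0]]
[[0,1],[5,0],[16,1],[33,4],[38,0]]
[[0,1],[5,0],[16,1],[33,4],[38,0]]
[[0,1],[5,0],[16,1],[33,4],[38,0]]
[[0,1],[5,0],[16,1],[33,5],[45,0]]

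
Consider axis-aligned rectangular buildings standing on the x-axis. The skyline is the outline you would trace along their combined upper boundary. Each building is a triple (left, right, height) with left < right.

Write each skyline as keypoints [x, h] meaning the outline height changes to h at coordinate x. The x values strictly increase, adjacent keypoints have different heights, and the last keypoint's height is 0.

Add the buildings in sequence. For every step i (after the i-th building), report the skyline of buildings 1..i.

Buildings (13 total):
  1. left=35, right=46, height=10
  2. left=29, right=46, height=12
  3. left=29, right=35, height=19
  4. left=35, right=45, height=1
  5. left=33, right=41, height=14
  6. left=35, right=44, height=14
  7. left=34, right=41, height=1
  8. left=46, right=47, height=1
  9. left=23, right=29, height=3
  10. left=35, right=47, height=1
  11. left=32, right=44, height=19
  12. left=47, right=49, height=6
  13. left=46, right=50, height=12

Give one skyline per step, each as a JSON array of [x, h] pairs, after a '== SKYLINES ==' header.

== SKYLINES ==
[[35,10],[46,0]]
[[29,12],[46,0]]
[[29,19],[35,12],[46,0]]
[[29,19],[35,12],[46,0]]
[[29,19],[35,14],[41,12],[46,0]]
[[29,19],[35,14],[44,12],[46,0]]
[[29,19],[35,14],[44,12],[46,0]]
[[29,19],[35,14],[44,12],[46,1],[47,0]]
[[23,3],[29,19],[35,14],[44,12],[46,1],[47,0]]
[[23,3],[29,19],[35,14],[44,12],[46,1],[47,0]]
[[23,3],[29,19],[44,12],[46,1],[47,0]]
[[23,3],[29,19],[44,12],[46,1],[47,6],[49,0]]
[[23,3],[29,19],[44,12],[50,0]]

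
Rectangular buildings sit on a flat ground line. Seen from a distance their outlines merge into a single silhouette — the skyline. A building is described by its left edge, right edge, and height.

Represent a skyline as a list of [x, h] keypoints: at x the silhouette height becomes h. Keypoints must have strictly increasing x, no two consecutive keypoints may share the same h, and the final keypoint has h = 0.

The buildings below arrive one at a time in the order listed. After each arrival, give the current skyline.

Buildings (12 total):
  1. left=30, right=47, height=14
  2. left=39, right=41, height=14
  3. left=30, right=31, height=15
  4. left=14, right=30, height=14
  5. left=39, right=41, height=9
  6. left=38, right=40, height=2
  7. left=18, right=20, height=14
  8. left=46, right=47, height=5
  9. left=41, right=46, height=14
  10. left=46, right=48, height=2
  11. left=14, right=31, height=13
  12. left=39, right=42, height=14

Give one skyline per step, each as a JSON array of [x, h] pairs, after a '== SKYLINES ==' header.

== SKYLINES ==
[[30,14],[47,0]]
[[30,14],[47,0]]
[[30,15],[31,14],[47,0]]
[[14,14],[30,15],[31,14],[47,0]]
[[14,14],[30,15],[31,14],[47,0]]
[[14,14],[30,15],[31,14],[47,0]]
[[14,14],[30,15],[31,14],[47,0]]
[[14,14],[30,15],[31,14],[47,0]]
[[14,14],[30,15],[31,14],[47,0]]
[[14,14],[30,15],[31,14],[47,2],[48,0]]
[[14,14],[30,15],[31,14],[47,2],[48,0]]
[[14,14],[30,15],[31,14],[47,2],[48,0]]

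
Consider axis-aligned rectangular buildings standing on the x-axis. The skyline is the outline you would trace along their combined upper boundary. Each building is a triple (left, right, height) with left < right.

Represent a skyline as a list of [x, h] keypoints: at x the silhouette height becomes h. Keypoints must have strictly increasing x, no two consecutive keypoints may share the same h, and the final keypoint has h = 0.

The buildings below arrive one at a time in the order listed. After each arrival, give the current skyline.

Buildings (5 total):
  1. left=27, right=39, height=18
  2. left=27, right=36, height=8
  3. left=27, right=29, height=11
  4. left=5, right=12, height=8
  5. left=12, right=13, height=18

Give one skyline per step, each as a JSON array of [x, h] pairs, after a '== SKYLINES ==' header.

== SKYLINES ==
[[27,18],[39,0]]
[[27,18],[39,0]]
[[27,18],[39,0]]
[[5,8],[12,0],[27,18],[39,0]]
[[5,8],[12,18],[13,0],[27,18],[39,0]]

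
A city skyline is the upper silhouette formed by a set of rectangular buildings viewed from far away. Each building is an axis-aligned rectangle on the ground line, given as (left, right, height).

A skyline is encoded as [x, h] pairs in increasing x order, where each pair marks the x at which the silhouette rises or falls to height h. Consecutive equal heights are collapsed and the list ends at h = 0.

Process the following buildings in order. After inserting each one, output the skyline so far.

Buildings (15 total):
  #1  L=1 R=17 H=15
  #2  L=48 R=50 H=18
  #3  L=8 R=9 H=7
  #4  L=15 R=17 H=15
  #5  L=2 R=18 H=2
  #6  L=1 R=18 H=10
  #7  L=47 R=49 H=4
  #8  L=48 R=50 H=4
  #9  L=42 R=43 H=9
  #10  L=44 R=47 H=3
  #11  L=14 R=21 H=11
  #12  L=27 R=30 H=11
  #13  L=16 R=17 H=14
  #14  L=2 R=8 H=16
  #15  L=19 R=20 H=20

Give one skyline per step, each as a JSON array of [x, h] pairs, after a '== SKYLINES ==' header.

== SKYLINES ==
[[1,15],[17,0]]
[[1,15],[17,0],[48,18],[50,0]]
[[1,15],[17,0],[48,18],[50,0]]
[[1,15],[17,0],[48,18],[50,0]]
[[1,15],[17,2],[18,0],[48,18],[50,0]]
[[1,15],[17,10],[18,0],[48,18],[50,0]]
[[1,15],[17,10],[18,0],[47,4],[48,18],[50,0]]
[[1,15],[17,10],[18,0],[47,4],[48,18],[50,0]]
[[1,15],[17,10],[18,0],[42,9],[43,0],[47,4],[48,18],[50,0]]
[[1,15],[17,10],[18,0],[42,9],[43,0],[44,3],[47,4],[48,18],[50,0]]
[[1,15],[17,11],[21,0],[42,9],[43,0],[44,3],[47,4],[48,18],[50,0]]
[[1,15],[17,11],[21,0],[27,11],[30,0],[42,9],[43,0],[44,3],[47,4],[48,18],[50,0]]
[[1,15],[17,11],[21,0],[27,11],[30,0],[42,9],[43,0],[44,3],[47,4],[48,18],[50,0]]
[[1,15],[2,16],[8,15],[17,11],[21,0],[27,11],[30,0],[42,9],[43,0],[44,3],[47,4],[48,18],[50,0]]
[[1,15],[2,16],[8,15],[17,11],[19,20],[20,11],[21,0],[27,11],[30,0],[42,9],[43,0],[44,3],[47,4],[48,18],[50,0]]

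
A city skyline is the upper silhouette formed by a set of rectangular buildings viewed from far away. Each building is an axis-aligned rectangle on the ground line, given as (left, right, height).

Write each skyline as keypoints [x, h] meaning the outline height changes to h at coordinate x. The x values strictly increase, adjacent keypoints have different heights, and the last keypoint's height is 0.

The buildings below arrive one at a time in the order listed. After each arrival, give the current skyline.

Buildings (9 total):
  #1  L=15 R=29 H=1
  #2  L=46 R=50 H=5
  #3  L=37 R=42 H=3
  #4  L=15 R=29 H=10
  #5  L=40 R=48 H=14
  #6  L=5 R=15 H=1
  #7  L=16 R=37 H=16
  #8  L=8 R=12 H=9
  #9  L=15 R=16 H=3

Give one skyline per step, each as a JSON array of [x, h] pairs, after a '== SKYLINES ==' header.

== SKYLINES ==
[[15,1],[29,0]]
[[15,1],[29,0],[46,5],[50,0]]
[[15,1],[29,0],[37,3],[42,0],[46,5],[50,0]]
[[15,10],[29,0],[37,3],[42,0],[46,5],[50,0]]
[[15,10],[29,0],[37,3],[40,14],[48,5],[50,0]]
[[5,1],[15,10],[29,0],[37,3],[40,14],[48,5],[50,0]]
[[5,1],[15,10],[16,16],[37,3],[40,14],[48,5],[50,0]]
[[5,1],[8,9],[12,1],[15,10],[16,16],[37,3],[40,14],[48,5],[50,0]]
[[5,1],[8,9],[12,1],[15,10],[16,16],[37,3],[40,14],[48,5],[50,0]]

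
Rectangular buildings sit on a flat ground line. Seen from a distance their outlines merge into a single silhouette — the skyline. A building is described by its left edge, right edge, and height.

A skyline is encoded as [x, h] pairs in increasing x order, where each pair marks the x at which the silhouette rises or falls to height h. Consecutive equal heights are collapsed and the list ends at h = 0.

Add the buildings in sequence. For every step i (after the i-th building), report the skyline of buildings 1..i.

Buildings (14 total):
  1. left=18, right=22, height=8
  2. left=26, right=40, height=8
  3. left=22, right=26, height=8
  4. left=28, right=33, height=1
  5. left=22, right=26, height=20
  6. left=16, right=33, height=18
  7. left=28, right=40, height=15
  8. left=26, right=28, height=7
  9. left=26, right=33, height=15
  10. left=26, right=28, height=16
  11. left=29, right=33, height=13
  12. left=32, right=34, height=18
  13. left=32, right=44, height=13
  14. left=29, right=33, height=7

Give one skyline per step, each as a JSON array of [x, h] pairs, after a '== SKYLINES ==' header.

== SKYLINES ==
[[18,8],[22,0]]
[[18,8],[22,0],[26,8],[40,0]]
[[18,8],[40,0]]
[[18,8],[40,0]]
[[18,8],[22,20],[26,8],[40,0]]
[[16,18],[22,20],[26,18],[33,8],[40,0]]
[[16,18],[22,20],[26,18],[33,15],[40,0]]
[[16,18],[22,20],[26,18],[33,15],[40,0]]
[[16,18],[22,20],[26,18],[33,15],[40,0]]
[[16,18],[22,20],[26,18],[33,15],[40,0]]
[[16,18],[22,20],[26,18],[33,15],[40,0]]
[[16,18],[22,20],[26,18],[34,15],[40,0]]
[[16,18],[22,20],[26,18],[34,15],[40,13],[44,0]]
[[16,18],[22,20],[26,18],[34,15],[40,13],[44,0]]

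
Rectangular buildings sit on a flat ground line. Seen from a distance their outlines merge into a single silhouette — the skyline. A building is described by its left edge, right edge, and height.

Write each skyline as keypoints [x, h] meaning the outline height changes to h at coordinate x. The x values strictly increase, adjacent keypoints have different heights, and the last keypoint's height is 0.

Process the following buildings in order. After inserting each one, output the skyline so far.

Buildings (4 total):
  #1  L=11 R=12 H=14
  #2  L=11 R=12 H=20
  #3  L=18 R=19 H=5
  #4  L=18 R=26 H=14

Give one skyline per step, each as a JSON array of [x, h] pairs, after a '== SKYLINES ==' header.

== SKYLINES ==
[[11,14],[12,0]]
[[11,20],[12,0]]
[[11,20],[12,0],[18,5],[19,0]]
[[11,20],[12,0],[18,14],[26,0]]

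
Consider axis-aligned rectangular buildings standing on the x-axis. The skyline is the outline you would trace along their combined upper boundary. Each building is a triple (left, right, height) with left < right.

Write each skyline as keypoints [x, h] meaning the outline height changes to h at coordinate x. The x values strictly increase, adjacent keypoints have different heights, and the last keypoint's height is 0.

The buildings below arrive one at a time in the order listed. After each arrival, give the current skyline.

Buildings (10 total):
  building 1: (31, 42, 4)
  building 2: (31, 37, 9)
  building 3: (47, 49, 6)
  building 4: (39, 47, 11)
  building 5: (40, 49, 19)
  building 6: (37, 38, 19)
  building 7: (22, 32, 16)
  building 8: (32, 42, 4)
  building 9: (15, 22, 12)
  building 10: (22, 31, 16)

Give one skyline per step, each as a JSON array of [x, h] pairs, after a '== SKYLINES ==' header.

== SKYLINES ==
[[31,4],[42,0]]
[[31,9],[37,4],[42,0]]
[[31,9],[37,4],[42,0],[47,6],[49,0]]
[[31,9],[37,4],[39,11],[47,6],[49,0]]
[[31,9],[37,4],[39,11],[40,19],[49,0]]
[[31,9],[37,19],[38,4],[39,11],[40,19],[49,0]]
[[22,16],[32,9],[37,19],[38,4],[39,11],[40,19],[49,0]]
[[22,16],[32,9],[37,19],[38,4],[39,11],[40,19],[49,0]]
[[15,12],[22,16],[32,9],[37,19],[38,4],[39,11],[40,19],[49,0]]
[[15,12],[22,16],[32,9],[37,19],[38,4],[39,11],[40,19],[49,0]]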